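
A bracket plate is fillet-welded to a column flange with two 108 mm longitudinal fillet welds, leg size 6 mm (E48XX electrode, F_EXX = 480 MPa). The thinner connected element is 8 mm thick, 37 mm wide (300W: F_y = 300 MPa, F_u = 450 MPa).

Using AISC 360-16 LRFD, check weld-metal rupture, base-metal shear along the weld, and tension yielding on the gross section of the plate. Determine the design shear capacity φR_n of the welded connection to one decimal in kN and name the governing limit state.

79.9 kN (gross-section yield governs)

Weld metal: throat = 0.707×6 = 4.242 mm, L = 2×108 = 216 mm. φR_n = 0.75 × 0.6 × 480 × 4.242 × 216 = 197.9 kN.
Base metal shear (8 mm plate): yield φR_n = 1.0×0.6×300×8×216 = 311.0 kN; rupture φR_n = 0.75×0.6×450×8×216 = 349.9 kN; take 311.0 kN (yield).
Tension yield (gross): A_g = 37×8 = 296 mm². φR_n = 0.90 × 300 × 296 = 79.9 kN.
Governing: min(197.9, 311.0, 79.9) = 79.9 kN → gross-section yield.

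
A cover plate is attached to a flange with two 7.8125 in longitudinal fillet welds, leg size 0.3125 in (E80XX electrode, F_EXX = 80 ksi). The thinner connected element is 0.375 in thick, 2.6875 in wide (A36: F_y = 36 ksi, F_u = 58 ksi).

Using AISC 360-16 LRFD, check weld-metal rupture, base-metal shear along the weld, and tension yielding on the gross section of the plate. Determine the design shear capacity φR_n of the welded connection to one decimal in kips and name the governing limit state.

32.7 kips (gross-section yield governs)

Weld metal: throat = 0.707×0.3125 = 0.22094 in, L = 2×7.8125 = 15.625 in. φR_n = 0.75 × 0.6 × 80 × 0.22094 × 15.625 = 124.3 kips.
Base metal shear (0.375 in plate): yield φR_n = 1.0×0.6×36×0.375×15.625 = 126.6 kips; rupture φR_n = 0.75×0.6×58×0.375×15.625 = 152.9 kips; take 126.6 kips (yield).
Tension yield (gross): A_g = 2.6875×0.375 = 1.0078 in². φR_n = 0.90 × 36 × 1.0078 = 32.7 kips.
Governing: min(124.3, 126.6, 32.7) = 32.7 kips → gross-section yield.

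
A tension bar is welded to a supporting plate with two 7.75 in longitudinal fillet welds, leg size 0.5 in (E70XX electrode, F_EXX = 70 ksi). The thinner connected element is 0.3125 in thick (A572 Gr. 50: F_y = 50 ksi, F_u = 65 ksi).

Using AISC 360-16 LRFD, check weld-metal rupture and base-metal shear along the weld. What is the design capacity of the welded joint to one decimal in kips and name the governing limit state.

141.7 kips (base-metal shear governs)

Weld metal: throat = 0.707×0.5 = 0.3535 in, L = 2×7.75 = 15.5 in. φR_n = 0.75 × 0.6 × 70 × 0.3535 × 15.5 = 172.6 kips.
Base metal shear (0.3125 in plate): yield φR_n = 1.0×0.6×50×0.3125×15.5 = 145.3 kips; rupture φR_n = 0.75×0.6×65×0.3125×15.5 = 141.7 kips; take 141.7 kips (rupture).
Governing: min(172.6, 141.7) = 141.7 kips → base-metal shear.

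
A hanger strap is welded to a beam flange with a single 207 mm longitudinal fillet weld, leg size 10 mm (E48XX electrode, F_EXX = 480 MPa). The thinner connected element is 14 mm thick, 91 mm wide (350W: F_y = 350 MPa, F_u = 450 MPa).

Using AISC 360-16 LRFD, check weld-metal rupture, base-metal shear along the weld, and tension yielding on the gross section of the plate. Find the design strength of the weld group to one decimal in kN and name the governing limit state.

Weld metal: throat = 0.707×10 = 7.07 mm, L = 207 mm. φR_n = 0.75 × 0.6 × 480 × 7.07 × 207 = 316.1 kN.
Base metal shear (14 mm plate): yield φR_n = 1.0×0.6×350×14×207 = 608.6 kN; rupture φR_n = 0.75×0.6×450×14×207 = 586.8 kN; take 586.8 kN (rupture).
Tension yield (gross): A_g = 91×14 = 1274 mm². φR_n = 0.90 × 350 × 1274 = 401.3 kN.
Governing: min(316.1, 586.8, 401.3) = 316.1 kN → weld metal.

316.1 kN (weld metal governs)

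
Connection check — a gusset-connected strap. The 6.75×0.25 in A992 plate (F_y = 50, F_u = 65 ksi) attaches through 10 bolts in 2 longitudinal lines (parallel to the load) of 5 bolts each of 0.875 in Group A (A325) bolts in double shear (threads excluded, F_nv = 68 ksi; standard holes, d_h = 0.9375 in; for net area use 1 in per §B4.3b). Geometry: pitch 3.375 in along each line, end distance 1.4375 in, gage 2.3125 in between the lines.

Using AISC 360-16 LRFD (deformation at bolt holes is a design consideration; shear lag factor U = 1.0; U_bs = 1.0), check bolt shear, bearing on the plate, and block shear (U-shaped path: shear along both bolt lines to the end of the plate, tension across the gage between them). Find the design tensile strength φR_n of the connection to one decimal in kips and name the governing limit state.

Bolt shear: A_b = π(0.875)²/4 = 0.60132 in². φR_n = 0.75 × 68 × 0.60132 × 10 × 2 = 613.3 kips.
Bearing (0.25 in plate, F_u = 65 ksi): end bolts L_c = 1.4375 − 0.9375/2 = 0.96875, R_n = min(1.2×0.96875×0.25×65, 2.4×0.875×0.25×65) = 18.891 kips/bolt; interior L_c = 3.375 − 0.9375 = 2.4375, R_n = 34.125 kips/bolt. φR_n = 0.75 × (2×18.891 + 8×34.125) = 233.1 kips.
Block shear: shear path 2×[1.4375+4×3.375] = 2×14.9375 in, A_gv = 7.4688, A_nv = 2×(14.9375 − 4.5×1)×0.25 = 5.2188 in²; tension across gage: (2.3125 − 1×1)×0.25 = 0.32813 in². R_n = min(0.6×65×5.2188, 0.6×50×7.4688) + 1.0×65×0.32813 = min(203.53, 224.06) + 21.328 = 224.86 kips. φR_n = 0.75 × 224.86 = 168.6 kips.
Governing: min(613.3, 233.1, 168.6) = 168.6 kips → block shear.

168.6 kips (block shear governs)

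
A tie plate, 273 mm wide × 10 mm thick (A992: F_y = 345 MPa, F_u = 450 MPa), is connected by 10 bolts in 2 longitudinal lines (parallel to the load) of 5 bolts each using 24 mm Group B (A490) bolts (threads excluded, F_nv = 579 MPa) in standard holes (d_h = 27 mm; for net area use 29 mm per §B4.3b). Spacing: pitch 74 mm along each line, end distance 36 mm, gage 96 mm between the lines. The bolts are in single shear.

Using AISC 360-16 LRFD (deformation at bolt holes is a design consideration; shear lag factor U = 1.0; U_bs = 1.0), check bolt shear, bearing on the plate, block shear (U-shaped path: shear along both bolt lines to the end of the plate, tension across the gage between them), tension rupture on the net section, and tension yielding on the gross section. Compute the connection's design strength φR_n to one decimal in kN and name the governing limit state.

Bolt shear: A_b = π(24)²/4 = 452.39 mm². φR_n = 0.75 × 579 × 452.39 × 10 × 1 = 1964.5 kN.
Bearing (10 mm plate, F_u = 450 MPa): end bolts L_c = 36 − 27/2 = 22.5, R_n = min(1.2×22.5×10×450, 2.4×24×10×450) = 121.5 kN/bolt; interior L_c = 74 − 27 = 47, R_n = 253.8 kN/bolt. φR_n = 0.75 × (2×121.5 + 8×253.8) = 1705.1 kN.
Block shear: shear path 2×[36+4×74] = 2×332 mm, A_gv = 6640, A_nv = 2×(332 − 4.5×29)×10 = 4030 mm²; tension across gage: (96 − 1×29)×10 = 670 mm². R_n = min(0.6×450×4030, 0.6×345×6640) + 1.0×450×670 = min(1088.1, 1374.5) + 301.5 = 1389.6 kN. φR_n = 0.75 × 1389.6 = 1042.2 kN.
Tension rupture (net): A_n = (273 − 2×29)×10 = 2150 mm² (U = 1.0, A_e = A_n). φR_n = 0.75 × 450 × 2150 = 725.6 kN.
Tension yield (gross): A_g = 273×10 = 2730 mm². φR_n = 0.90 × 345 × 2730 = 847.7 kN.
Governing: min(1964.5, 1705.1, 1042.2, 725.6, 847.7) = 725.6 kN → net-section rupture.

725.6 kN (net-section rupture governs)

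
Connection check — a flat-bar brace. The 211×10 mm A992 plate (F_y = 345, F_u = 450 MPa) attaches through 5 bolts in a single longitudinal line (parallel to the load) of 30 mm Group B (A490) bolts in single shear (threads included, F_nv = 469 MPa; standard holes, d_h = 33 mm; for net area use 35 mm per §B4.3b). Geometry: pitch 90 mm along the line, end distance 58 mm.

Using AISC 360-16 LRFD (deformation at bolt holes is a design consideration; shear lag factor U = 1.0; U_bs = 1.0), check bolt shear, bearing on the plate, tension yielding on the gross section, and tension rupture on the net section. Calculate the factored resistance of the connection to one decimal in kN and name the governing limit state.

594.0 kN (net-section rupture governs)

Bolt shear: A_b = π(30)²/4 = 706.86 mm². φR_n = 0.75 × 469 × 706.86 × 5 × 1 = 1243.2 kN.
Bearing (10 mm plate, F_u = 450 MPa): end bolts L_c = 58 − 33/2 = 41.5, R_n = min(1.2×41.5×10×450, 2.4×30×10×450) = 224.1 kN/bolt; interior L_c = 90 − 33 = 57, R_n = 307.8 kN/bolt. φR_n = 0.75 × (1×224.1 + 4×307.8) = 1091.5 kN.
Tension yield (gross): A_g = 211×10 = 2110 mm². φR_n = 0.90 × 345 × 2110 = 655.2 kN.
Tension rupture (net): A_n = (211 − 1×35)×10 = 1760 mm² (U = 1.0, A_e = A_n). φR_n = 0.75 × 450 × 1760 = 594.0 kN.
Governing: min(1243.2, 1091.5, 655.2, 594.0) = 594.0 kN → net-section rupture.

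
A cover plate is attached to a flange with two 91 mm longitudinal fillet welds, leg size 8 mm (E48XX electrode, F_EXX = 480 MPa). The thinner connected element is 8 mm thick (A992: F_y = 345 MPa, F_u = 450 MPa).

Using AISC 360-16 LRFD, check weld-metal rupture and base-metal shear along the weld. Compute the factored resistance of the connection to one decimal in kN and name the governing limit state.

Weld metal: throat = 0.707×8 = 5.656 mm, L = 2×91 = 182 mm. φR_n = 0.75 × 0.6 × 480 × 5.656 × 182 = 222.3 kN.
Base metal shear (8 mm plate): yield φR_n = 1.0×0.6×345×8×182 = 301.4 kN; rupture φR_n = 0.75×0.6×450×8×182 = 294.8 kN; take 294.8 kN (rupture).
Governing: min(222.3, 294.8) = 222.3 kN → weld metal.

222.3 kN (weld metal governs)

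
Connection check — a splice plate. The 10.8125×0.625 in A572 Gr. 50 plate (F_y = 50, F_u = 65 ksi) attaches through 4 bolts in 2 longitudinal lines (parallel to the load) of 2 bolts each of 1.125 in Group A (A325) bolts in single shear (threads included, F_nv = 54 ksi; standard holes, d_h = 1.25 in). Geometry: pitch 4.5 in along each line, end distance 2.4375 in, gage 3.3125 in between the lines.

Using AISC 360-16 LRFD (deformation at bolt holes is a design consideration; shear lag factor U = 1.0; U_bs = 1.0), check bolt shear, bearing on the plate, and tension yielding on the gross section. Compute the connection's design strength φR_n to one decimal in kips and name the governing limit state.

161.0 kips (bolt shear governs)

Bolt shear: A_b = π(1.125)²/4 = 0.99402 in². φR_n = 0.75 × 54 × 0.99402 × 4 × 1 = 161.0 kips.
Bearing (0.625 in plate, F_u = 65 ksi): end bolts L_c = 2.4375 − 1.25/2 = 1.8125, R_n = min(1.2×1.8125×0.625×65, 2.4×1.125×0.625×65) = 88.359 kips/bolt; interior L_c = 4.5 − 1.25 = 3.25, R_n = 109.69 kips/bolt. φR_n = 0.75 × (2×88.359 + 2×109.69) = 297.1 kips.
Tension yield (gross): A_g = 10.8125×0.625 = 6.7578 in². φR_n = 0.90 × 50 × 6.7578 = 304.1 kips.
Governing: min(161.0, 297.1, 304.1) = 161.0 kips → bolt shear.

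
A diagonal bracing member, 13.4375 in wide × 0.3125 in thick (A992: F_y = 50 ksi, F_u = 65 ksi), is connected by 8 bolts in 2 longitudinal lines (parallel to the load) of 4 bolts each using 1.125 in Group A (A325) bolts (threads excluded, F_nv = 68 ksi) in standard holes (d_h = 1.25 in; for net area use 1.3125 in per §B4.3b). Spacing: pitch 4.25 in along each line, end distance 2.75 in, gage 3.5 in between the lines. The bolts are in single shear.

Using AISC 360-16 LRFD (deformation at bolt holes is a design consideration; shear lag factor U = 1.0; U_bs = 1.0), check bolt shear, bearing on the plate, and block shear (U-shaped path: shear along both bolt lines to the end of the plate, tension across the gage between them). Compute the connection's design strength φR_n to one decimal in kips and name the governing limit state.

Bolt shear: A_b = π(1.125)²/4 = 0.99402 in². φR_n = 0.75 × 68 × 0.99402 × 8 × 1 = 405.6 kips.
Bearing (0.3125 in plate, F_u = 65 ksi): end bolts L_c = 2.75 − 1.25/2 = 2.125, R_n = min(1.2×2.125×0.3125×65, 2.4×1.125×0.3125×65) = 51.797 kips/bolt; interior L_c = 4.25 − 1.25 = 3, R_n = 54.844 kips/bolt. φR_n = 0.75 × (2×51.797 + 6×54.844) = 324.5 kips.
Block shear: shear path 2×[2.75+3×4.25] = 2×15.5 in, A_gv = 9.6875, A_nv = 2×(15.5 − 3.5×1.3125)×0.3125 = 6.8164 in²; tension across gage: (3.5 − 1×1.3125)×0.3125 = 0.68359 in². R_n = min(0.6×65×6.8164, 0.6×50×9.6875) + 1.0×65×0.68359 = min(265.84, 290.63) + 44.433 = 310.27 kips. φR_n = 0.75 × 310.27 = 232.7 kips.
Governing: min(405.6, 324.5, 232.7) = 232.7 kips → block shear.

232.7 kips (block shear governs)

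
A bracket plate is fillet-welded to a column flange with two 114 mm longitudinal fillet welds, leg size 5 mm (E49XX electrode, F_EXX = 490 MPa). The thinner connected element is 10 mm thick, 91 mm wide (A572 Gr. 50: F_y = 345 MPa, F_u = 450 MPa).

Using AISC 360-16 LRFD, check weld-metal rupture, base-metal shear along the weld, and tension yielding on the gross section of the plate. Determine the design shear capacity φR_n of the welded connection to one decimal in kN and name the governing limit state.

177.7 kN (weld metal governs)

Weld metal: throat = 0.707×5 = 3.535 mm, L = 2×114 = 228 mm. φR_n = 0.75 × 0.6 × 490 × 3.535 × 228 = 177.7 kN.
Base metal shear (10 mm plate): yield φR_n = 1.0×0.6×345×10×228 = 472.0 kN; rupture φR_n = 0.75×0.6×450×10×228 = 461.7 kN; take 461.7 kN (rupture).
Tension yield (gross): A_g = 91×10 = 910 mm². φR_n = 0.90 × 345 × 910 = 282.6 kN.
Governing: min(177.7, 461.7, 282.6) = 177.7 kN → weld metal.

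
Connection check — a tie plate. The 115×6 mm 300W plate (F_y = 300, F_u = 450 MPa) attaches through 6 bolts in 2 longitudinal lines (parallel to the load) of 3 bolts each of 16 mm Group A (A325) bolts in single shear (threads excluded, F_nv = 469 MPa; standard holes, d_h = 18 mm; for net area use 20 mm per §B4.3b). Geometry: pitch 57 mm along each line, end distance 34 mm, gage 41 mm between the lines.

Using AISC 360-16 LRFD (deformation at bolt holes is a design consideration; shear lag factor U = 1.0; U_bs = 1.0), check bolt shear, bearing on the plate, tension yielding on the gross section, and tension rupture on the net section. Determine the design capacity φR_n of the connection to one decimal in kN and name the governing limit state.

151.9 kN (net-section rupture governs)

Bolt shear: A_b = π(16)²/4 = 201.06 mm². φR_n = 0.75 × 469 × 201.06 × 6 × 1 = 424.3 kN.
Bearing (6 mm plate, F_u = 450 MPa): end bolts L_c = 34 − 18/2 = 25, R_n = min(1.2×25×6×450, 2.4×16×6×450) = 81 kN/bolt; interior L_c = 57 − 18 = 39, R_n = 103.68 kN/bolt. φR_n = 0.75 × (2×81 + 4×103.68) = 432.5 kN.
Tension yield (gross): A_g = 115×6 = 690 mm². φR_n = 0.90 × 300 × 690 = 186.3 kN.
Tension rupture (net): A_n = (115 − 2×20)×6 = 450 mm² (U = 1.0, A_e = A_n). φR_n = 0.75 × 450 × 450 = 151.9 kN.
Governing: min(424.3, 432.5, 186.3, 151.9) = 151.9 kN → net-section rupture.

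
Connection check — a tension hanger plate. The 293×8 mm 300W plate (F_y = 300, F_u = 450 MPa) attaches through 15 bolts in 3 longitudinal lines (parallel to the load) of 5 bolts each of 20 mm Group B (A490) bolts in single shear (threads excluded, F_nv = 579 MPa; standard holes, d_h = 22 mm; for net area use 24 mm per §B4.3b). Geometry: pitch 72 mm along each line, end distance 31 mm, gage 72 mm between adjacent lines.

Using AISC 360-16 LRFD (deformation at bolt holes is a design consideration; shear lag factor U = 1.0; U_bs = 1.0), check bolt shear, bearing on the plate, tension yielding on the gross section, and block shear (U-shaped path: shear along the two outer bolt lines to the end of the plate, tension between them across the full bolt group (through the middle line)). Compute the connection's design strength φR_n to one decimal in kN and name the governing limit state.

Bolt shear: A_b = π(20)²/4 = 314.16 mm². φR_n = 0.75 × 579 × 314.16 × 15 × 1 = 2046.4 kN.
Bearing (8 mm plate, F_u = 450 MPa): end bolts L_c = 31 − 22/2 = 20, R_n = min(1.2×20×8×450, 2.4×20×8×450) = 86.4 kN/bolt; interior L_c = 72 − 22 = 50, R_n = 172.8 kN/bolt. φR_n = 0.75 × (3×86.4 + 12×172.8) = 1749.6 kN.
Tension yield (gross): A_g = 293×8 = 2344 mm². φR_n = 0.90 × 300 × 2344 = 632.9 kN.
Block shear: shear path 2×[31+4×72] = 2×319 mm, A_gv = 5104, A_nv = 2×(319 − 4.5×24)×8 = 3376 mm²; tension across gage: (144 − 2×24)×8 = 768 mm². R_n = min(0.6×450×3376, 0.6×300×5104) + 1.0×450×768 = min(911.52, 918.72) + 345.6 = 1257.1 kN. φR_n = 0.75 × 1257.1 = 942.8 kN.
Governing: min(2046.4, 1749.6, 632.9, 942.8) = 632.9 kN → gross-section yield.

632.9 kN (gross-section yield governs)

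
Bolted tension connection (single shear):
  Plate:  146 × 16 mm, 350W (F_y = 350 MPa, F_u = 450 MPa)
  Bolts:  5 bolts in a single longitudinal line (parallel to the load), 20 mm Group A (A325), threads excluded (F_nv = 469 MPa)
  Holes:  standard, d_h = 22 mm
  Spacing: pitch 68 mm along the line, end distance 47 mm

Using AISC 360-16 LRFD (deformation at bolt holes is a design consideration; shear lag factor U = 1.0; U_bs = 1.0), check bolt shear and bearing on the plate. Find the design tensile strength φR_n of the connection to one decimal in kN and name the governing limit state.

552.5 kN (bolt shear governs)

Bolt shear: A_b = π(20)²/4 = 314.16 mm². φR_n = 0.75 × 469 × 314.16 × 5 × 1 = 552.5 kN.
Bearing (16 mm plate, F_u = 450 MPa): end bolts L_c = 47 − 22/2 = 36, R_n = min(1.2×36×16×450, 2.4×20×16×450) = 311.04 kN/bolt; interior L_c = 68 − 22 = 46, R_n = 345.6 kN/bolt. φR_n = 0.75 × (1×311.04 + 4×345.6) = 1270.1 kN.
Governing: min(552.5, 1270.1) = 552.5 kN → bolt shear.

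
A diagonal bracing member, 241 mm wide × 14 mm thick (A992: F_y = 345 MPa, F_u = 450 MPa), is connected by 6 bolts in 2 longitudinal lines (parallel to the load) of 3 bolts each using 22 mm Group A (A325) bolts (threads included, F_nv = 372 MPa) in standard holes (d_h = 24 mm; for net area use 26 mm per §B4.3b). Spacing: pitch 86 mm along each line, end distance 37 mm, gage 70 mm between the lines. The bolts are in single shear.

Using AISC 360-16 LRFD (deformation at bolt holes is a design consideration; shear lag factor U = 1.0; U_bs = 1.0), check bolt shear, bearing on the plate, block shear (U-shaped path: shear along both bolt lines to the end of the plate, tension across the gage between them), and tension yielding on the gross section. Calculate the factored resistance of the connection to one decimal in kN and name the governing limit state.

636.3 kN (bolt shear governs)

Bolt shear: A_b = π(22)²/4 = 380.13 mm². φR_n = 0.75 × 372 × 380.13 × 6 × 1 = 636.3 kN.
Bearing (14 mm plate, F_u = 450 MPa): end bolts L_c = 37 − 24/2 = 25, R_n = min(1.2×25×14×450, 2.4×22×14×450) = 189 kN/bolt; interior L_c = 86 − 24 = 62, R_n = 332.64 kN/bolt. φR_n = 0.75 × (2×189 + 4×332.64) = 1281.4 kN.
Block shear: shear path 2×[37+2×86] = 2×209 mm, A_gv = 5852, A_nv = 2×(209 − 2.5×26)×14 = 4032 mm²; tension across gage: (70 − 1×26)×14 = 616 mm². R_n = min(0.6×450×4032, 0.6×345×5852) + 1.0×450×616 = min(1088.6, 1211.4) + 277.2 = 1365.8 kN. φR_n = 0.75 × 1365.8 = 1024.4 kN.
Tension yield (gross): A_g = 241×14 = 3374 mm². φR_n = 0.90 × 345 × 3374 = 1047.6 kN.
Governing: min(636.3, 1281.4, 1024.4, 1047.6) = 636.3 kN → bolt shear.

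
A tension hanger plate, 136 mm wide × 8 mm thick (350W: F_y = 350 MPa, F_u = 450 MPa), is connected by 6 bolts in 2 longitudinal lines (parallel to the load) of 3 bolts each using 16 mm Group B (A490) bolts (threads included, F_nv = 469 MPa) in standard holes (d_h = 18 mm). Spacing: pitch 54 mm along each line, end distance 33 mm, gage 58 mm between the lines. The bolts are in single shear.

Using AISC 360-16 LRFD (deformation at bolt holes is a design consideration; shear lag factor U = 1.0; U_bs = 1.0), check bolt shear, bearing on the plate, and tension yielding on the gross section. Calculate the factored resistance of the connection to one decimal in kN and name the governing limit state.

Bolt shear: A_b = π(16)²/4 = 201.06 mm². φR_n = 0.75 × 469 × 201.06 × 6 × 1 = 424.3 kN.
Bearing (8 mm plate, F_u = 450 MPa): end bolts L_c = 33 − 18/2 = 24, R_n = min(1.2×24×8×450, 2.4×16×8×450) = 103.68 kN/bolt; interior L_c = 54 − 18 = 36, R_n = 138.24 kN/bolt. φR_n = 0.75 × (2×103.68 + 4×138.24) = 570.2 kN.
Tension yield (gross): A_g = 136×8 = 1088 mm². φR_n = 0.90 × 350 × 1088 = 342.7 kN.
Governing: min(424.3, 570.2, 342.7) = 342.7 kN → gross-section yield.

342.7 kN (gross-section yield governs)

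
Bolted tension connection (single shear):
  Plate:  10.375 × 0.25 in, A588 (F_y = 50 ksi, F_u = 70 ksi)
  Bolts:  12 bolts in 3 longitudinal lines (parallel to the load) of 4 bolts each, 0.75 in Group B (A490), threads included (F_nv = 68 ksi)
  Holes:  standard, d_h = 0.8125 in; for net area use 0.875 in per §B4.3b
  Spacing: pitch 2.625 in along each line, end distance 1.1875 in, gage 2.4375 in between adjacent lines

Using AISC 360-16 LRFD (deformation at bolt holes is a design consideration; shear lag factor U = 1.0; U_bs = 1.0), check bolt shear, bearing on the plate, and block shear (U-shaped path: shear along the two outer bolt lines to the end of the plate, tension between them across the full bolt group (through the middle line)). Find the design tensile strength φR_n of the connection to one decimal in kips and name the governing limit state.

135.5 kips (block shear governs)

Bolt shear: A_b = π(0.75)²/4 = 0.44179 in². φR_n = 0.75 × 68 × 0.44179 × 12 × 1 = 270.4 kips.
Bearing (0.25 in plate, F_u = 70 ksi): end bolts L_c = 1.1875 − 0.8125/2 = 0.78125, R_n = min(1.2×0.78125×0.25×70, 2.4×0.75×0.25×70) = 16.406 kips/bolt; interior L_c = 2.625 − 0.8125 = 1.8125, R_n = 31.5 kips/bolt. φR_n = 0.75 × (3×16.406 + 9×31.5) = 249.5 kips.
Block shear: shear path 2×[1.1875+3×2.625] = 2×9.0625 in, A_gv = 4.5313, A_nv = 2×(9.0625 − 3.5×0.875)×0.25 = 3 in²; tension across gage: (4.875 − 2×0.875)×0.25 = 0.78125 in². R_n = min(0.6×70×3, 0.6×50×4.5313) + 1.0×70×0.78125 = min(126, 135.94) + 54.688 = 180.69 kips. φR_n = 0.75 × 180.69 = 135.5 kips.
Governing: min(270.4, 249.5, 135.5) = 135.5 kips → block shear.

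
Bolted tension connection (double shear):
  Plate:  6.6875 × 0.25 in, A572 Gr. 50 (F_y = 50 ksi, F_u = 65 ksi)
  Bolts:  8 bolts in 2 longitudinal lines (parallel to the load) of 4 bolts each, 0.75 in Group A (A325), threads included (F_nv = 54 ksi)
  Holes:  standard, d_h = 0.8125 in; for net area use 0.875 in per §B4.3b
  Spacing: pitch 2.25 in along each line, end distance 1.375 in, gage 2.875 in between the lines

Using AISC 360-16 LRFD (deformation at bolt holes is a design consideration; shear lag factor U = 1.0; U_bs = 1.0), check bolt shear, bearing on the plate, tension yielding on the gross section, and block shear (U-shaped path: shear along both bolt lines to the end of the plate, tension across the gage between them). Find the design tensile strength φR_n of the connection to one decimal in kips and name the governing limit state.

75.2 kips (gross-section yield governs)

Bolt shear: A_b = π(0.75)²/4 = 0.44179 in². φR_n = 0.75 × 54 × 0.44179 × 8 × 2 = 286.3 kips.
Bearing (0.25 in plate, F_u = 65 ksi): end bolts L_c = 1.375 − 0.8125/2 = 0.96875, R_n = min(1.2×0.96875×0.25×65, 2.4×0.75×0.25×65) = 18.891 kips/bolt; interior L_c = 2.25 − 0.8125 = 1.4375, R_n = 28.031 kips/bolt. φR_n = 0.75 × (2×18.891 + 6×28.031) = 154.5 kips.
Tension yield (gross): A_g = 6.6875×0.25 = 1.6719 in². φR_n = 0.90 × 50 × 1.6719 = 75.2 kips.
Block shear: shear path 2×[1.375+3×2.25] = 2×8.125 in, A_gv = 4.0625, A_nv = 2×(8.125 − 3.5×0.875)×0.25 = 2.5313 in²; tension across gage: (2.875 − 1×0.875)×0.25 = 0.5 in². R_n = min(0.6×65×2.5313, 0.6×50×4.0625) + 1.0×65×0.5 = min(98.721, 121.88) + 32.5 = 131.22 kips. φR_n = 0.75 × 131.22 = 98.4 kips.
Governing: min(286.3, 154.5, 75.2, 98.4) = 75.2 kips → gross-section yield.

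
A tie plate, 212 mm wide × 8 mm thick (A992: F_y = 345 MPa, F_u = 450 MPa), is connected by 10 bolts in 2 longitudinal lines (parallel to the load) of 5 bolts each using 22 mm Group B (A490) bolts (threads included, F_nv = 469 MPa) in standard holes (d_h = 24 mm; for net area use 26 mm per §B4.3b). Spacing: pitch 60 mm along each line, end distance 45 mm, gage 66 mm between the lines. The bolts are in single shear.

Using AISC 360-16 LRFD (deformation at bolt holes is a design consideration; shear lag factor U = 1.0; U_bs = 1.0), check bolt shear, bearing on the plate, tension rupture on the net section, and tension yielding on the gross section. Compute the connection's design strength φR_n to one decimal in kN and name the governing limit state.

432.0 kN (net-section rupture governs)

Bolt shear: A_b = π(22)²/4 = 380.13 mm². φR_n = 0.75 × 469 × 380.13 × 10 × 1 = 1337.1 kN.
Bearing (8 mm plate, F_u = 450 MPa): end bolts L_c = 45 − 24/2 = 33, R_n = min(1.2×33×8×450, 2.4×22×8×450) = 142.56 kN/bolt; interior L_c = 60 − 24 = 36, R_n = 155.52 kN/bolt. φR_n = 0.75 × (2×142.56 + 8×155.52) = 1147.0 kN.
Tension rupture (net): A_n = (212 − 2×26)×8 = 1280 mm² (U = 1.0, A_e = A_n). φR_n = 0.75 × 450 × 1280 = 432.0 kN.
Tension yield (gross): A_g = 212×8 = 1696 mm². φR_n = 0.90 × 345 × 1696 = 526.6 kN.
Governing: min(1337.1, 1147.0, 432.0, 526.6) = 432.0 kN → net-section rupture.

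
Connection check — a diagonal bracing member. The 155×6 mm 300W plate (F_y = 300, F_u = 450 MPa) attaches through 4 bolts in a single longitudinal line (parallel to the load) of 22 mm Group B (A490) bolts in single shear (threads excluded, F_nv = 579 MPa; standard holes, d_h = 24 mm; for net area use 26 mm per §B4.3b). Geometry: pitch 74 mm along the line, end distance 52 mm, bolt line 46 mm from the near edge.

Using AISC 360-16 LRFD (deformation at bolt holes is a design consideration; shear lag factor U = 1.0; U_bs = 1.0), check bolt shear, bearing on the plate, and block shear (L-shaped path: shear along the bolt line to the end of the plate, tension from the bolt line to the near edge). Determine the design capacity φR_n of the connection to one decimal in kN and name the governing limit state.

288.8 kN (block shear governs)

Bolt shear: A_b = π(22)²/4 = 380.13 mm². φR_n = 0.75 × 579 × 380.13 × 4 × 1 = 660.3 kN.
Bearing (6 mm plate, F_u = 450 MPa): end bolts L_c = 52 − 24/2 = 40, R_n = min(1.2×40×6×450, 2.4×22×6×450) = 129.6 kN/bolt; interior L_c = 74 − 24 = 50, R_n = 142.56 kN/bolt. φR_n = 0.75 × (1×129.6 + 3×142.56) = 418.0 kN.
Block shear: shear path 1×[52+3×74] = 1×274 mm, A_gv = 1644, A_nv = 1×(274 − 3.5×26)×6 = 1098 mm²; tension to near edge: (46 − 0.5×26)×6 = 198 mm². R_n = min(0.6×450×1098, 0.6×300×1644) + 1.0×450×198 = min(296.46, 295.92) + 89.1 = 385.02 kN. φR_n = 0.75 × 385.02 = 288.8 kN.
Governing: min(660.3, 418.0, 288.8) = 288.8 kN → block shear.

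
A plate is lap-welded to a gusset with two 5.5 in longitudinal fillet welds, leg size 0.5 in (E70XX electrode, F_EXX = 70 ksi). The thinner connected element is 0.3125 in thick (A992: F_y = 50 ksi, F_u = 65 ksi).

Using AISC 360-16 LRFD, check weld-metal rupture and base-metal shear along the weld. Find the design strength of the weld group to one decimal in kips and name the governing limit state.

100.5 kips (base-metal shear governs)

Weld metal: throat = 0.707×0.5 = 0.3535 in, L = 2×5.5 = 11 in. φR_n = 0.75 × 0.6 × 70 × 0.3535 × 11 = 122.5 kips.
Base metal shear (0.3125 in plate): yield φR_n = 1.0×0.6×50×0.3125×11 = 103.1 kips; rupture φR_n = 0.75×0.6×65×0.3125×11 = 100.5 kips; take 100.5 kips (rupture).
Governing: min(122.5, 100.5) = 100.5 kips → base-metal shear.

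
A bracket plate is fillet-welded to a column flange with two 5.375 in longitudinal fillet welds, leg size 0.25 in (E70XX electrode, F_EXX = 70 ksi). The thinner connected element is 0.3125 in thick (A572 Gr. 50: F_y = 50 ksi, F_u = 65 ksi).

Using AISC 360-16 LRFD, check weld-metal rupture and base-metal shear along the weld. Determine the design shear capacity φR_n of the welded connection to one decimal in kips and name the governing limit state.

59.9 kips (weld metal governs)

Weld metal: throat = 0.707×0.25 = 0.17675 in, L = 2×5.375 = 10.75 in. φR_n = 0.75 × 0.6 × 70 × 0.17675 × 10.75 = 59.9 kips.
Base metal shear (0.3125 in plate): yield φR_n = 1.0×0.6×50×0.3125×10.75 = 100.8 kips; rupture φR_n = 0.75×0.6×65×0.3125×10.75 = 98.3 kips; take 98.3 kips (rupture).
Governing: min(59.9, 98.3) = 59.9 kips → weld metal.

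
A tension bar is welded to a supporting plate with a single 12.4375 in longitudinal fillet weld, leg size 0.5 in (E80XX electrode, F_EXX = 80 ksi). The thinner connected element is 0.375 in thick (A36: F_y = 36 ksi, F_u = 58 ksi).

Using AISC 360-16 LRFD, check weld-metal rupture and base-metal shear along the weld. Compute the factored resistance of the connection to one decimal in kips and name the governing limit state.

Weld metal: throat = 0.707×0.5 = 0.3535 in, L = 12.4375 in. φR_n = 0.75 × 0.6 × 80 × 0.3535 × 12.4375 = 158.3 kips.
Base metal shear (0.375 in plate): yield φR_n = 1.0×0.6×36×0.375×12.4375 = 100.7 kips; rupture φR_n = 0.75×0.6×58×0.375×12.4375 = 121.7 kips; take 100.7 kips (yield).
Governing: min(158.3, 100.7) = 100.7 kips → base-metal shear.

100.7 kips (base-metal shear governs)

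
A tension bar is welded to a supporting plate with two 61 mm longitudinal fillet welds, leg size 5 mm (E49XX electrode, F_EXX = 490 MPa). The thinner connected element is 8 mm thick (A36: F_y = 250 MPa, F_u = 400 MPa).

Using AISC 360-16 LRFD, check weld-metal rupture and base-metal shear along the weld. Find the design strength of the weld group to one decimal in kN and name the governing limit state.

95.1 kN (weld metal governs)

Weld metal: throat = 0.707×5 = 3.535 mm, L = 2×61 = 122 mm. φR_n = 0.75 × 0.6 × 490 × 3.535 × 122 = 95.1 kN.
Base metal shear (8 mm plate): yield φR_n = 1.0×0.6×250×8×122 = 146.4 kN; rupture φR_n = 0.75×0.6×400×8×122 = 175.7 kN; take 146.4 kN (yield).
Governing: min(95.1, 146.4) = 95.1 kN → weld metal.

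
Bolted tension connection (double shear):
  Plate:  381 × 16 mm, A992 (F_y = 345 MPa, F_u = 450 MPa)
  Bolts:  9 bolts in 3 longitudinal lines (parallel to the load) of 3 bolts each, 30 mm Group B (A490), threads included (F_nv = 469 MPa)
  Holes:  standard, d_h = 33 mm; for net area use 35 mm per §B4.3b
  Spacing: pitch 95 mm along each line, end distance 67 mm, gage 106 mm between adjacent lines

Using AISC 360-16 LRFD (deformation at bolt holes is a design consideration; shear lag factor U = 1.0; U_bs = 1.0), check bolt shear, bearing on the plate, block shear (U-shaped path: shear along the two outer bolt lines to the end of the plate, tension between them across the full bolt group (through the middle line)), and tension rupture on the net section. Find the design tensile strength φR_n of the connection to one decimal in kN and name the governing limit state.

1490.4 kN (net-section rupture governs)

Bolt shear: A_b = π(30)²/4 = 706.86 mm². φR_n = 0.75 × 469 × 706.86 × 9 × 2 = 4475.5 kN.
Bearing (16 mm plate, F_u = 450 MPa): end bolts L_c = 67 − 33/2 = 50.5, R_n = min(1.2×50.5×16×450, 2.4×30×16×450) = 436.32 kN/bolt; interior L_c = 95 − 33 = 62, R_n = 518.4 kN/bolt. φR_n = 0.75 × (3×436.32 + 6×518.4) = 3314.5 kN.
Block shear: shear path 2×[67+2×95] = 2×257 mm, A_gv = 8224, A_nv = 2×(257 − 2.5×35)×16 = 5424 mm²; tension across gage: (212 − 2×35)×16 = 2272 mm². R_n = min(0.6×450×5424, 0.6×345×8224) + 1.0×450×2272 = min(1464.5, 1702.4) + 1022.4 = 2486.9 kN. φR_n = 0.75 × 2486.9 = 1865.2 kN.
Tension rupture (net): A_n = (381 − 3×35)×16 = 4416 mm² (U = 1.0, A_e = A_n). φR_n = 0.75 × 450 × 4416 = 1490.4 kN.
Governing: min(4475.5, 3314.5, 1865.2, 1490.4) = 1490.4 kN → net-section rupture.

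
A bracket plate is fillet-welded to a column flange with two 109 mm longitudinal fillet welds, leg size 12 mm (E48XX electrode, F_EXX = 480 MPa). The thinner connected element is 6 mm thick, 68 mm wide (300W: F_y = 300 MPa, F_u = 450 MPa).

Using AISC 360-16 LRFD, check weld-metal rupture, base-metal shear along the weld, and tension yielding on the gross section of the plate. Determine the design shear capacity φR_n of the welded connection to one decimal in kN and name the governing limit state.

110.2 kN (gross-section yield governs)

Weld metal: throat = 0.707×12 = 8.484 mm, L = 2×109 = 218 mm. φR_n = 0.75 × 0.6 × 480 × 8.484 × 218 = 399.5 kN.
Base metal shear (6 mm plate): yield φR_n = 1.0×0.6×300×6×218 = 235.4 kN; rupture φR_n = 0.75×0.6×450×6×218 = 264.9 kN; take 235.4 kN (yield).
Tension yield (gross): A_g = 68×6 = 408 mm². φR_n = 0.90 × 300 × 408 = 110.2 kN.
Governing: min(399.5, 235.4, 110.2) = 110.2 kN → gross-section yield.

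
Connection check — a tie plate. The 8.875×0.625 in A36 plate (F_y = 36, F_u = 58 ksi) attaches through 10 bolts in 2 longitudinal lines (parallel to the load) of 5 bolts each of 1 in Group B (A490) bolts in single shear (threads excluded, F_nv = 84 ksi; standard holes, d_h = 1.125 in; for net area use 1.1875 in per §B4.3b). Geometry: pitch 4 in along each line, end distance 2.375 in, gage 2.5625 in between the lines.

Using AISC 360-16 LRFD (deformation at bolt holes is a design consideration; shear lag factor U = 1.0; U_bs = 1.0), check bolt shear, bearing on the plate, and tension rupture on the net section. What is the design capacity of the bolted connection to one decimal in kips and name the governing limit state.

Bolt shear: A_b = π(1)²/4 = 0.7854 in². φR_n = 0.75 × 84 × 0.7854 × 10 × 1 = 494.8 kips.
Bearing (0.625 in plate, F_u = 58 ksi): end bolts L_c = 2.375 − 1.125/2 = 1.8125, R_n = min(1.2×1.8125×0.625×58, 2.4×1×0.625×58) = 78.844 kips/bolt; interior L_c = 4 − 1.125 = 2.875, R_n = 87 kips/bolt. φR_n = 0.75 × (2×78.844 + 8×87) = 640.3 kips.
Tension rupture (net): A_n = (8.875 − 2×1.1875)×0.625 = 4.0625 in² (U = 1.0, A_e = A_n). φR_n = 0.75 × 58 × 4.0625 = 176.7 kips.
Governing: min(494.8, 640.3, 176.7) = 176.7 kips → net-section rupture.

176.7 kips (net-section rupture governs)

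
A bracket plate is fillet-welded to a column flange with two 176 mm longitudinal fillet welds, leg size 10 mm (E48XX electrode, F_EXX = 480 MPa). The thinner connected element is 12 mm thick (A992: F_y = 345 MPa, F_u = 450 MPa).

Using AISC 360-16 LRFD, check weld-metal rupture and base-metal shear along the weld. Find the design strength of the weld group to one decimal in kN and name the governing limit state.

Weld metal: throat = 0.707×10 = 7.07 mm, L = 2×176 = 352 mm. φR_n = 0.75 × 0.6 × 480 × 7.07 × 352 = 537.5 kN.
Base metal shear (12 mm plate): yield φR_n = 1.0×0.6×345×12×352 = 874.4 kN; rupture φR_n = 0.75×0.6×450×12×352 = 855.4 kN; take 855.4 kN (rupture).
Governing: min(537.5, 855.4) = 537.5 kN → weld metal.

537.5 kN (weld metal governs)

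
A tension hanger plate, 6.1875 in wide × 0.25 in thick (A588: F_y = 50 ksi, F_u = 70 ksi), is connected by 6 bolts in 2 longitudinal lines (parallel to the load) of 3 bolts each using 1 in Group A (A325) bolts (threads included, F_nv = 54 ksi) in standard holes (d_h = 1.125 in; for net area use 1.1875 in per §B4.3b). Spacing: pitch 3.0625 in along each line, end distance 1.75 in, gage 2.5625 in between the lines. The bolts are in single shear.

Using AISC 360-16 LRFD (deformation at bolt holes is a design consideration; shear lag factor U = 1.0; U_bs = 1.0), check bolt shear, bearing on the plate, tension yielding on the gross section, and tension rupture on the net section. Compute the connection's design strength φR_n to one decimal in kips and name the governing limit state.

Bolt shear: A_b = π(1)²/4 = 0.7854 in². φR_n = 0.75 × 54 × 0.7854 × 6 × 1 = 190.9 kips.
Bearing (0.25 in plate, F_u = 70 ksi): end bolts L_c = 1.75 − 1.125/2 = 1.1875, R_n = min(1.2×1.1875×0.25×70, 2.4×1×0.25×70) = 24.938 kips/bolt; interior L_c = 3.0625 − 1.125 = 1.9375, R_n = 40.688 kips/bolt. φR_n = 0.75 × (2×24.938 + 4×40.688) = 159.5 kips.
Tension yield (gross): A_g = 6.1875×0.25 = 1.5469 in². φR_n = 0.90 × 50 × 1.5469 = 69.6 kips.
Tension rupture (net): A_n = (6.1875 − 2×1.1875)×0.25 = 0.95313 in² (U = 1.0, A_e = A_n). φR_n = 0.75 × 70 × 0.95313 = 50.0 kips.
Governing: min(190.9, 159.5, 69.6, 50.0) = 50.0 kips → net-section rupture.

50.0 kips (net-section rupture governs)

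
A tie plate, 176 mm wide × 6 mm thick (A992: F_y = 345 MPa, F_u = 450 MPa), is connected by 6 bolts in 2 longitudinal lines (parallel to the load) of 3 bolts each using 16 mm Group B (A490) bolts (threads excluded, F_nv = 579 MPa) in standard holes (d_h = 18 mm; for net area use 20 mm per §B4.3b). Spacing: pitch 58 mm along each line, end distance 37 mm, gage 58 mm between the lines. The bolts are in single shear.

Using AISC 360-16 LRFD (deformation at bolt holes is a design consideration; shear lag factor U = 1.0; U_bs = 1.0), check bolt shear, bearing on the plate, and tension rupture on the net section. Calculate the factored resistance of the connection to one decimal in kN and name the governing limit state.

275.4 kN (net-section rupture governs)

Bolt shear: A_b = π(16)²/4 = 201.06 mm². φR_n = 0.75 × 579 × 201.06 × 6 × 1 = 523.9 kN.
Bearing (6 mm plate, F_u = 450 MPa): end bolts L_c = 37 − 18/2 = 28, R_n = min(1.2×28×6×450, 2.4×16×6×450) = 90.72 kN/bolt; interior L_c = 58 − 18 = 40, R_n = 103.68 kN/bolt. φR_n = 0.75 × (2×90.72 + 4×103.68) = 447.1 kN.
Tension rupture (net): A_n = (176 − 2×20)×6 = 816 mm² (U = 1.0, A_e = A_n). φR_n = 0.75 × 450 × 816 = 275.4 kN.
Governing: min(523.9, 447.1, 275.4) = 275.4 kN → net-section rupture.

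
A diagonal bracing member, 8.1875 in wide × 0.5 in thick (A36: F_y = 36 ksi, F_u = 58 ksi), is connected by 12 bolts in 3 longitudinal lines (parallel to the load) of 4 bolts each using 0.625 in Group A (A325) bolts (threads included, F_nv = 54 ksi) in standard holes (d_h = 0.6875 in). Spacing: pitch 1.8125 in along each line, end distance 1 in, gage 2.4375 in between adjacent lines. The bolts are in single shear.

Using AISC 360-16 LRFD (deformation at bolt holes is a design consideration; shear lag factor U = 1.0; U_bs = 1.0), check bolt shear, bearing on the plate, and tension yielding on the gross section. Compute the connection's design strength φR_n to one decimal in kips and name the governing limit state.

Bolt shear: A_b = π(0.625)²/4 = 0.3068 in². φR_n = 0.75 × 54 × 0.3068 × 12 × 1 = 149.1 kips.
Bearing (0.5 in plate, F_u = 58 ksi): end bolts L_c = 1 − 0.6875/2 = 0.65625, R_n = min(1.2×0.65625×0.5×58, 2.4×0.625×0.5×58) = 22.838 kips/bolt; interior L_c = 1.8125 − 0.6875 = 1.125, R_n = 39.15 kips/bolt. φR_n = 0.75 × (3×22.838 + 9×39.15) = 315.6 kips.
Tension yield (gross): A_g = 8.1875×0.5 = 4.0938 in². φR_n = 0.90 × 36 × 4.0938 = 132.6 kips.
Governing: min(149.1, 315.6, 132.6) = 132.6 kips → gross-section yield.

132.6 kips (gross-section yield governs)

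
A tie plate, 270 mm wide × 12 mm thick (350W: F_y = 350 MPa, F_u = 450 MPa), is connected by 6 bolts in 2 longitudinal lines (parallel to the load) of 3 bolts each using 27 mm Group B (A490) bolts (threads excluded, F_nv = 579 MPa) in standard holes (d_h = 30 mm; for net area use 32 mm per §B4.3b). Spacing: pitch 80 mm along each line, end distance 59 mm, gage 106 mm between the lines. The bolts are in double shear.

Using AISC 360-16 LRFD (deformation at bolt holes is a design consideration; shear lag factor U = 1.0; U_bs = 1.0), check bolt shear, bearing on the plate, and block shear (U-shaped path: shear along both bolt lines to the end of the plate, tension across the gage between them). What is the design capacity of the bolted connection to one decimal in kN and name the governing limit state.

Bolt shear: A_b = π(27)²/4 = 572.56 mm². φR_n = 0.75 × 579 × 572.56 × 6 × 2 = 2983.6 kN.
Bearing (12 mm plate, F_u = 450 MPa): end bolts L_c = 59 − 30/2 = 44, R_n = min(1.2×44×12×450, 2.4×27×12×450) = 285.12 kN/bolt; interior L_c = 80 − 30 = 50, R_n = 324 kN/bolt. φR_n = 0.75 × (2×285.12 + 4×324) = 1399.7 kN.
Block shear: shear path 2×[59+2×80] = 2×219 mm, A_gv = 5256, A_nv = 2×(219 − 2.5×32)×12 = 3336 mm²; tension across gage: (106 − 1×32)×12 = 888 mm². R_n = min(0.6×450×3336, 0.6×350×5256) + 1.0×450×888 = min(900.72, 1103.8) + 399.6 = 1300.3 kN. φR_n = 0.75 × 1300.3 = 975.2 kN.
Governing: min(2983.6, 1399.7, 975.2) = 975.2 kN → block shear.

975.2 kN (block shear governs)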